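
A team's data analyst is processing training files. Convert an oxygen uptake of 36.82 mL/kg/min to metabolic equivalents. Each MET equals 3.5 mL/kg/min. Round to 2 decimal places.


One MET = 3.5 mL/kg/min
Number of METs = 36.82 / 3.5
= 10.52 METs

10.52 METs


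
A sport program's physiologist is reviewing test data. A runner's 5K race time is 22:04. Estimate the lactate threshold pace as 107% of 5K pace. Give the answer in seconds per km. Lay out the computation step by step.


Total race time = 22*60 + 4 = 1324 seconds
5K pace = 1324 / 5 = 264.8 sec/km
LT pace = 264.8 * 1.07 = 283.34 sec/km

283.34 s/km


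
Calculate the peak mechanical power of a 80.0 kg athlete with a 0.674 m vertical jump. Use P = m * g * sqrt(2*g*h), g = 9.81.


First, sqrt(2gh) = sqrt(2 * 9.81 * 0.674)
= sqrt(13.22388) = 3.636465 m/s
Power = 80.0 * 9.81 * 3.636465 = 2853.9 W

2853.9 W


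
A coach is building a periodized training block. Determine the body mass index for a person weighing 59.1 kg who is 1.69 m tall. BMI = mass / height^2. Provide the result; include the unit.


BMI = mass / height^2
= 59.1 / 1.69^2
= 59.1 / 2.8561
= 20.69 kg/m^2

20.69 kg/m^2


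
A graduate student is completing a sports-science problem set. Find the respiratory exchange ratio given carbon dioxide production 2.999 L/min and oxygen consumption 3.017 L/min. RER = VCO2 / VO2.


VCO2 = 2.999 L/min
VO2 = 3.017 L/min
RER = 2.999 / 3.017 = 0.994

0.994


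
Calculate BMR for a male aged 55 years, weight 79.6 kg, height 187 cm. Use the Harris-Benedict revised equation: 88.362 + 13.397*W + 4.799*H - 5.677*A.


Substituting values:
W term = 13.397 * 79.6 = 1066.4012
H term = 4.799 * 187 = 897.413
A term = 5.677 * 55 = 312.235
BMR = 1739.94 kcal/day

1739.94 kcal/day


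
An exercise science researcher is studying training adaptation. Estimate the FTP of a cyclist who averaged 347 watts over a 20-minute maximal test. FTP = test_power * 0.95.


FTP = 347 * 0.95 = 329.65 W

329.65 W


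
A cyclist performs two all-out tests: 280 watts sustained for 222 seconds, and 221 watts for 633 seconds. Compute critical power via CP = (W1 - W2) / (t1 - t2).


W1 = P1 * t1 = 280 * 222 = 62160 J
W2 = P2 * t2 = 221 * 633 = 139893 J
CP = (62160 - 139893) / (222 - 633)
= 189.13 W

189.13 W


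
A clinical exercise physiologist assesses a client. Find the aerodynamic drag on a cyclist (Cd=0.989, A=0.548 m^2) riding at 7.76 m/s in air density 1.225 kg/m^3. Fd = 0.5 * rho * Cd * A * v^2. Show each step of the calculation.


Fd = 0.5 * 1.225 * 0.989 * 0.548 * 7.76^2
= 0.5 * 1.225 * 0.989 * 0.548 * 60.2176
= 19.99 N

19.99 N


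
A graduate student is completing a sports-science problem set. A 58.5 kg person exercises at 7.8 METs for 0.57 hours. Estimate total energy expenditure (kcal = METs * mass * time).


Energy = METs * mass(kg) * time(h)
= 7.8 * 58.5 * 0.57
= 260.09 kcal

260.09 kcal


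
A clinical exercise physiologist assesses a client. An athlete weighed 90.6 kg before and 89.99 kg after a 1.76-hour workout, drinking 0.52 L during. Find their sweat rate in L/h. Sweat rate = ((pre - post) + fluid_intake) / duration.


Body mass change = 0.61 kg
Total sweat loss = 0.61 + 0.52 = 1.13 L
Rate = 1.13 / 1.76 = 0.642 L/h

0.642 L/h


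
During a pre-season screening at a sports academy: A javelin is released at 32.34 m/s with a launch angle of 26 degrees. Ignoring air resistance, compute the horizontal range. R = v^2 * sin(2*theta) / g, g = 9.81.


Launch speed squared = 1045.8756
sin(2 * 26 deg) = 0.788011
Range = 1045.8756 * 0.788011 / 9.81
= 84.012 m

84.012 m


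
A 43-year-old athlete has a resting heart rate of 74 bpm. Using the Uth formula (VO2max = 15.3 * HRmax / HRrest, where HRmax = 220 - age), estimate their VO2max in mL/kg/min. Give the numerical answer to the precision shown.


HRmax = 220 - 43 = 177 bpm
Ratio = HRmax / HRrest = 177 / 74 = 2.3919
VO2max = 15.3 * 2.3919 = 36.6 mL/kg/min

36.6 mL/kg/min


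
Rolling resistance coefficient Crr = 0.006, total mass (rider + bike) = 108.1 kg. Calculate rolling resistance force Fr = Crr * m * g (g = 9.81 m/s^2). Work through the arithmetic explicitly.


Fr = Crr * m * g
= 0.006 * 108.1 * 9.81
= 6.363 N

6.363 N


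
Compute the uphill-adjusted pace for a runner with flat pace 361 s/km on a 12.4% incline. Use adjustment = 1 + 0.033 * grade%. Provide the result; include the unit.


Adjustment factor = 1 + 0.033 * 12.4 = 1.4092
Grade-adjusted pace = 361 * 1.4092 = 508.72 s/km

508.72 s/km


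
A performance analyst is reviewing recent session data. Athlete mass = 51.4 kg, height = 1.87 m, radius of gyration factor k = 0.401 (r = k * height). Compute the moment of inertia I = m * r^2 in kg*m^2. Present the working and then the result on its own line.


r = k * height = 0.401 * 1.87 = 0.74987 m
r^2 = 0.74987^2 = 0.562305
I = 51.4 * 0.562305 = 28.902 kg*m^2

28.902 kg*m^2


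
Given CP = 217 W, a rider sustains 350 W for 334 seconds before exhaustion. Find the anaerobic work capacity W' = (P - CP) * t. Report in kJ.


Excess power = 350 - 217 = 133 W
Work above CP = 133 * 334 = 44422 J
W' = 44.422 kJ

44.422 kJ


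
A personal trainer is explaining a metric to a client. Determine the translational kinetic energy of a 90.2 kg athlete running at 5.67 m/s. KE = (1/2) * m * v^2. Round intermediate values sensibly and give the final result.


KE = 0.5 * m * v^2
= 0.5 * 90.2 * 5.67^2
= 0.5 * 90.2 * 32.1489
= 1449.92 J

1449.92 J


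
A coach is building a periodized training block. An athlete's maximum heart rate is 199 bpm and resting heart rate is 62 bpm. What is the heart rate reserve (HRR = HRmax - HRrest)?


HRR = HRmax - HRrest
= 199 - 62
= 137 bpm

137 bpm


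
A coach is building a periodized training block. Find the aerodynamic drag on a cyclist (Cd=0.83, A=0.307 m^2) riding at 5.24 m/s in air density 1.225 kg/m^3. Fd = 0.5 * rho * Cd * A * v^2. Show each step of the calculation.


Fd = 0.5 * 1.225 * 0.83 * 0.307 * 5.24^2
= 0.5 * 1.225 * 0.83 * 0.307 * 27.4576
= 4.285 N

4.285 N


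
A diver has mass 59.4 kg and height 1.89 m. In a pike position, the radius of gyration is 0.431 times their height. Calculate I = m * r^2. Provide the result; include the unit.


r = 0.431 * 1.89 = 0.81459 m
I = m * r^2 = 59.4 * 0.663557 = 39.415 kg*m^2

39.415 kg*m^2


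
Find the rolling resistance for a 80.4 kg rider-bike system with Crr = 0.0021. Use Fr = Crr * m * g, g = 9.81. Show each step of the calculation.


m * g = 80.4 * 9.81 = 788.724 N
Fr = 0.0021 * 788.724 = 1.656 N

1.656 N


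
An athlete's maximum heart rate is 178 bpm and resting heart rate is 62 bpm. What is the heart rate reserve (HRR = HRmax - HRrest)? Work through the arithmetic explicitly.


HRR = HRmax - HRrest
= 178 - 62
= 116 bpm

116 bpm


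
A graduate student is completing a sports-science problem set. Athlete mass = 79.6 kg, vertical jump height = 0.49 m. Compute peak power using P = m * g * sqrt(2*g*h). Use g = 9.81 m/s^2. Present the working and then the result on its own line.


sqrt(2 * 9.81 * 0.49) = sqrt(9.6138) = 3.100613 m/s
P = 79.6 * 9.81 * 3.100613
= 2421.19 W

2421.19 W


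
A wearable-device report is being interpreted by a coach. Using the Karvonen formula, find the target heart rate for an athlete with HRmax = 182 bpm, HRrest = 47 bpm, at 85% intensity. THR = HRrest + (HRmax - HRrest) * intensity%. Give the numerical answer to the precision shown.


HRR = 182 - 47 = 135
THR = 47 + 135 * 0.85
= 47 + 114.75
= 161.75 bpm

161.75 bpm


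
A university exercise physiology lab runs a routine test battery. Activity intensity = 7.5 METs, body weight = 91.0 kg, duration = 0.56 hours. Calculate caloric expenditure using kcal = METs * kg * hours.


kcal = 7.5 * 91.0 * 0.56
= 682.5 * 0.56
= 382.2 kcal

382.2 kcal


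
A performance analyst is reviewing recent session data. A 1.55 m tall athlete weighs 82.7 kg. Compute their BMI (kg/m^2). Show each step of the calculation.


height^2 = 2.4025 m^2
BMI = 82.7 / 2.4025 = 34.42 kg/m^2

34.42 kg/m^2


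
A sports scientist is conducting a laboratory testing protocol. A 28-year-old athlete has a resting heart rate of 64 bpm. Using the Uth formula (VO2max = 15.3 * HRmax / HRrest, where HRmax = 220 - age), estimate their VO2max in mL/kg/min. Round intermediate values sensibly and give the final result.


HRmax = 220 - 28 = 192 bpm
Ratio = HRmax / HRrest = 192 / 64 = 3.0
VO2max = 15.3 * 3.0 = 45.9 mL/kg/min

45.9 mL/kg/min


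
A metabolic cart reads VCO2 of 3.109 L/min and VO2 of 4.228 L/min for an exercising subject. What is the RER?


RER = VCO2 / VO2 = 3.109 / 4.228 = 0.7353

0.7353


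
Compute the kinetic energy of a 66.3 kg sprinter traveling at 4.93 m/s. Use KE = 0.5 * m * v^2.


Velocity squared = 24.3049
KE = 0.5 * 66.3 * 24.3049 = 805.71 J

805.71 J


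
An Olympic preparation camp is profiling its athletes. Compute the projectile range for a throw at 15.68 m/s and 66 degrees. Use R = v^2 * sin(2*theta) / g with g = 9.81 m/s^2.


Two times the angle = 132 degrees
sin(132) = 0.743145
R = 245.8624 * 0.743145 / 9.81 = 18.625 m

18.625 m


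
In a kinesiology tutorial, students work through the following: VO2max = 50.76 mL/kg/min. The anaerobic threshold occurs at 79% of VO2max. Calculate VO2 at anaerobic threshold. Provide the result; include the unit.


AT fraction = 79 / 100 = 0.79
AT VO2 = 50.76 * 0.79
= 40.1 mL/kg/min

40.1 mL/kg/min


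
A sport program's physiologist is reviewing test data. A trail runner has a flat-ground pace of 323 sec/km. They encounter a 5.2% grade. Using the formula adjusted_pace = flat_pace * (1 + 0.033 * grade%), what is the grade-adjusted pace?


Grade factor = 1 + 0.033 * 5.2 = 1.1716
Adjusted = 323 * 1.1716 = 378.43 sec/km

378.43 s/km


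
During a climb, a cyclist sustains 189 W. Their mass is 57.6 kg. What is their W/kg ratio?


Power-to-weight = 189 W / 57.6 kg
= 3.281 W/kg

3.281 W/kg


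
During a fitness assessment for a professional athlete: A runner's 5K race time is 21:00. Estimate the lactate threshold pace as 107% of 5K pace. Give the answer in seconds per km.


Total race time = 21*60 + 0 = 1260 seconds
5K pace = 1260 / 5 = 252.0 sec/km
LT pace = 252.0 * 1.07 = 269.64 sec/km

269.64 s/km


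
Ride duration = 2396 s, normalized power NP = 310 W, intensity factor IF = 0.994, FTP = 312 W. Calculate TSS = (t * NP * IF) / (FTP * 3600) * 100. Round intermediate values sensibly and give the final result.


Numerator = 2396 * 310 * 0.994 = 738303.44
Denominator = 312 * 3600 = 1123200
TSS = 738303.44 / 1123200 * 100
= 65.73

65.73 TSS


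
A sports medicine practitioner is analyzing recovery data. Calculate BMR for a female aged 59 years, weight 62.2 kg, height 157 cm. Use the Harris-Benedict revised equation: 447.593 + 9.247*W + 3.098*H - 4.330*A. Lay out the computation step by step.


Substituting values:
W term = 9.247 * 62.2 = 575.1634
H term = 3.098 * 157 = 486.386
A term = 4.330 * 59 = 255.47
BMR = 1253.67 kcal/day

1253.67 kcal/day


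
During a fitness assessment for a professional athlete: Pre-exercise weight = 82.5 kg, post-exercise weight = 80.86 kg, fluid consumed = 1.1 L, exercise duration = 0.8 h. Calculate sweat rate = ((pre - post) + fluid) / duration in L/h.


Weight loss = 82.5 - 80.86 = 1.64 kg (approx L)
Total sweat = 1.64 + 1.1 = 2.74 L
Sweat rate = 2.74 / 0.8 = 3.425 L/h

3.425 L/h


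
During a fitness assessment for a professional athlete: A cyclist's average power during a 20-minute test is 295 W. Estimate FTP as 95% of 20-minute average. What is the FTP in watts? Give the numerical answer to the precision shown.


FTP = 20-min power * 0.95
= 295 * 0.95
= 280.25 W

280.25 W


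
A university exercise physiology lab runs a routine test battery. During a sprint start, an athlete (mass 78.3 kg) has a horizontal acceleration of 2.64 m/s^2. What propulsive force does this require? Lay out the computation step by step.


Propulsive force = mass * acceleration
= 78.3 kg * 2.64 m/s^2
= 206.71 N

206.71 N


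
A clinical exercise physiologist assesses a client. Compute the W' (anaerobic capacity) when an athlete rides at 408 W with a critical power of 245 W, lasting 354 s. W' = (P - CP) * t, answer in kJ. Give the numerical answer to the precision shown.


Above-CP power = 163 W
Duration = 354 s
W' = 163 * 354 = 57702 J
Convert: 57702 / 1000 = 57.702 kJ

57.702 kJ


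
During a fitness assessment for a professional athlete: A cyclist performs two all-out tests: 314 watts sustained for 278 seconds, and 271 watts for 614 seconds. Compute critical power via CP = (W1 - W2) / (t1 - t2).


W1 = P1 * t1 = 314 * 278 = 87292 J
W2 = P2 * t2 = 271 * 614 = 166394 J
CP = (87292 - 166394) / (278 - 614)
= 235.42 W

235.42 W


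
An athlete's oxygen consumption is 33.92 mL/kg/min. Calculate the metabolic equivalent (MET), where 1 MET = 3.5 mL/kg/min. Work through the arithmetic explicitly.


MET = VO2 / 3.5
= 33.92 / 3.5
= 9.69 METs

9.69 METs


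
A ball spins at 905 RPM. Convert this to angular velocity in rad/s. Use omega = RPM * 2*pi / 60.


omega = 905 * 2 * pi / 60
= 905 * 6.28318531 / 60
= 5686.283 / 60
= 94.771 rad/s

94.771 rad/s


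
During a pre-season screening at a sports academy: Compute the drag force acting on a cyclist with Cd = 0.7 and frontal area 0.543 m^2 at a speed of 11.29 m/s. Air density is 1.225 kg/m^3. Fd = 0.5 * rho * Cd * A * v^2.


Step 1: v^2 = 127.4641
Step 2: Fd = 0.5 * 1.225 * 0.7 * 0.543 * 127.4641
= 29.675 N

29.675 N


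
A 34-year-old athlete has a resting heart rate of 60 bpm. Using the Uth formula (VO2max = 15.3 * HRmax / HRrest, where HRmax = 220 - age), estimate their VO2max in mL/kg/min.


HRmax = 220 - 34 = 186 bpm
Ratio = HRmax / HRrest = 186 / 60 = 3.1
VO2max = 15.3 * 3.1 = 47.43 mL/kg/min

47.43 mL/kg/min


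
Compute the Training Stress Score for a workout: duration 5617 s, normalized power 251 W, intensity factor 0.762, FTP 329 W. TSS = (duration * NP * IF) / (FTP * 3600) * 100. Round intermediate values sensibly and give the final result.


Product = 5617 * 251 * 0.762 = 1074318.654
Base = 329 * 3600 = 1184400
TSS = 1074318.654 / 1184400 * 100 = 90.71

90.71 TSS


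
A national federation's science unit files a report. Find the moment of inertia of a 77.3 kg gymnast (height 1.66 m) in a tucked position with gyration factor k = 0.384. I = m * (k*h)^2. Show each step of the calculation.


Radius of gyration = 0.384 * 1.66 = 0.63744 m
I = 77.3 * 0.63744^2
= 77.3 * 0.40633
= 31.409 kg*m^2

31.409 kg*m^2


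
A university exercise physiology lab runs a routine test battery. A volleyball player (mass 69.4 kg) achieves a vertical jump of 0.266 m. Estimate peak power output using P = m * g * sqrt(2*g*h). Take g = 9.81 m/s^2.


2 * g * h = 2 * 9.81 * 0.266 = 5.21892
sqrt(5.21892) = 2.284496 m/s
P = 69.4 * 9.81 * 2.284496 = 1555.32 W

1555.32 W


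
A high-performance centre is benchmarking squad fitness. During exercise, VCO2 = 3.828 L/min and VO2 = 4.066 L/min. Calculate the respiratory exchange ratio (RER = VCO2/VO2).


RER = VCO2 / VO2
= 3.828 / 4.066
= 0.9415

0.9415


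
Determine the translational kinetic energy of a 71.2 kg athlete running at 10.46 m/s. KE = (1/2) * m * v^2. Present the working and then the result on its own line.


KE = 0.5 * m * v^2
= 0.5 * 71.2 * 10.46^2
= 0.5 * 71.2 * 109.4116
= 3895.05 J

3895.05 J


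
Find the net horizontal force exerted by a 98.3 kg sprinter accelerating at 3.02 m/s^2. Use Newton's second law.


Newton's second law: F = m * a
F = 98.3 * 3.02 = 296.87 N

296.87 N


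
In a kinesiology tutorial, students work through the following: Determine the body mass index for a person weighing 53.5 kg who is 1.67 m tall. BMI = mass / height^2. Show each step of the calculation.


BMI = mass / height^2
= 53.5 / 1.67^2
= 53.5 / 2.7889
= 19.18 kg/m^2

19.18 kg/m^2


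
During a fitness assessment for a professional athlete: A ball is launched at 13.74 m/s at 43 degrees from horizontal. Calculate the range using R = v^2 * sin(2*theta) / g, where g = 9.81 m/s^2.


sin(2 * 43) = sin(86) = 0.997564
v^2 = 13.74^2 = 188.7876
R = 188.7876 * 0.997564 / 9.81
= 19.198 m

19.198 m


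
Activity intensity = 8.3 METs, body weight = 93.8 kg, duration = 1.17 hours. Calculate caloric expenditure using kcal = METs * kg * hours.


kcal = 8.3 * 93.8 * 1.17
= 778.54 * 1.17
= 910.89 kcal

910.89 kcal


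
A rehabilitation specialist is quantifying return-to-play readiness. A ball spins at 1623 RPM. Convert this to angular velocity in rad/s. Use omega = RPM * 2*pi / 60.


omega = 1623 * 2 * pi / 60
= 1623 * 6.28318531 / 60
= 10197.61 / 60
= 169.96 rad/s

169.96 rad/s


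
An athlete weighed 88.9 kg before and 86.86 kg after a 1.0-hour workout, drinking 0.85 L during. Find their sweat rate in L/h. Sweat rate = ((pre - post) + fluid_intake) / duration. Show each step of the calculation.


Body mass change = 2.04 kg
Total sweat loss = 2.04 + 0.85 = 2.89 L
Rate = 2.89 / 1.0 = 2.89 L/h

2.89 L/h


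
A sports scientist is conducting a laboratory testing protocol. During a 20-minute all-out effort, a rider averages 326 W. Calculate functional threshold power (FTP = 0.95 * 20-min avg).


FTP = 0.95 * 326
= 309.7 W

309.7 W


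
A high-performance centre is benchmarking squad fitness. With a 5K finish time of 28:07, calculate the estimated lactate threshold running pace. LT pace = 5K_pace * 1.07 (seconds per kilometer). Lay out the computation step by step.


Race duration = 1687 s for 5 km
Average pace = 1687 / 5 = 337.4 s/km
LT pace = 337.4 * 1.07
= 361.02 s/km

361.02 s/km


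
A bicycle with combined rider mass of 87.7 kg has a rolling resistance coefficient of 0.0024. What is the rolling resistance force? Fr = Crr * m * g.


Fr = 0.0024 * 87.7 * 9.81
= 0.21048 * 9.81
= 2.065 N

2.065 N


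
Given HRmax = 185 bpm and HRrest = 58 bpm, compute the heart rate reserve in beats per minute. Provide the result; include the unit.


Heart rate reserve = maximum HR minus resting HR
HRR = 185 - 58 = 127 bpm

127 bpm


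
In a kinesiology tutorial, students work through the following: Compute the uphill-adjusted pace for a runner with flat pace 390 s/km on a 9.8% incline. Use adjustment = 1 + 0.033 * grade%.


Adjustment factor = 1 + 0.033 * 9.8 = 1.3234
Grade-adjusted pace = 390 * 1.3234 = 516.13 s/km

516.13 s/km


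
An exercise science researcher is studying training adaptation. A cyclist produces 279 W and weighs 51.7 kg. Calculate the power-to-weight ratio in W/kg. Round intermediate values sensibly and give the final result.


P/W = power / mass
= 279 / 51.7
= 5.397 W/kg

5.397 W/kg


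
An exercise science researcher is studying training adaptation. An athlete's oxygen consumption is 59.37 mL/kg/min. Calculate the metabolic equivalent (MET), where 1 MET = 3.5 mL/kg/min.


MET = VO2 / 3.5
= 59.37 / 3.5
= 16.96 METs

16.96 METs


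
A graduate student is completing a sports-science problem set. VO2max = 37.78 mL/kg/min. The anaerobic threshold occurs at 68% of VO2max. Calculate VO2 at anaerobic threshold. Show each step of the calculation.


AT fraction = 68 / 100 = 0.68
AT VO2 = 37.78 * 0.68
= 25.69 mL/kg/min

25.69 mL/kg/min


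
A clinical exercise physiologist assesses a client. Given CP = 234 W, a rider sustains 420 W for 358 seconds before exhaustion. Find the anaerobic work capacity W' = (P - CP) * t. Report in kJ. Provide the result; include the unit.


Excess power = 420 - 234 = 186 W
Work above CP = 186 * 358 = 66588 J
W' = 66.588 kJ

66.588 kJ


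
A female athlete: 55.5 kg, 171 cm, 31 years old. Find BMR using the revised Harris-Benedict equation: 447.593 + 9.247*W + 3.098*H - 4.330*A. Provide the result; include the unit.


Intercept = 447.593
Weight contribution = 9.247 * 55.5 = 513.2085
Height contribution = 3.098 * 171 = 529.758
Age contribution = 4.33 * 31 = 134.23
BMR = 447.593 + 513.2085 + 529.758 - 134.23
= 1356.33 kcal/day

1356.33 kcal/day


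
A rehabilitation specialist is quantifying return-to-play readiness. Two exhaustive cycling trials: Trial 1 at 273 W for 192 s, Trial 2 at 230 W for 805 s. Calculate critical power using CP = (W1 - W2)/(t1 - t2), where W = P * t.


W1 = 273 * 192 = 52416 J
W2 = 230 * 805 = 185150 J
CP = (52416 - 185150) / (192 - 805)
= -132734 / -613
= 216.53 W

216.53 W


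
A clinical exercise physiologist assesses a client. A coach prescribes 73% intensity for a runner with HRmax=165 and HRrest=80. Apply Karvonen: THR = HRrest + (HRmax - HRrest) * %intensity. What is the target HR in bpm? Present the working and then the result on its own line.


Heart rate reserve = 165 - 80 = 85
Intensity fraction = 73 / 100 = 0.73
THR = 80 + 85 * 0.73 = 142.05 bpm

142.05 bpm


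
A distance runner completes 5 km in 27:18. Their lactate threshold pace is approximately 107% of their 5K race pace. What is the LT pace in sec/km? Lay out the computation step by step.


Convert to seconds: 27 min 18 s = 1638 s
Pace per km = 1638 / 5 = 327.6 s/km
LT pace = 327.6 * 1.07 = 350.53 s/km

350.53 s/km


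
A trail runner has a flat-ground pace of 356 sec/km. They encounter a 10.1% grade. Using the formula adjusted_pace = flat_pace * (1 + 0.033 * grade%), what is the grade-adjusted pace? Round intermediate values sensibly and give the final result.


Grade factor = 1 + 0.033 * 10.1 = 1.3333
Adjusted = 356 * 1.3333 = 474.65 sec/km

474.65 s/km


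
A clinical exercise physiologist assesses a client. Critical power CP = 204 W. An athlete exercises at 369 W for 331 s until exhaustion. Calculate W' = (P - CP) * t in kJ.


P - CP = 369 - 204 = 165 W
W' = 165 * 331 = 54615 J
= 54615 / 1000 = 54.615 kJ

54.615 kJ


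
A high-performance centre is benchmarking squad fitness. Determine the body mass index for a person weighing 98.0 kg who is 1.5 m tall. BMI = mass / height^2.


BMI = mass / height^2
= 98.0 / 1.5^2
= 98.0 / 2.25
= 43.56 kg/m^2

43.56 kg/m^2


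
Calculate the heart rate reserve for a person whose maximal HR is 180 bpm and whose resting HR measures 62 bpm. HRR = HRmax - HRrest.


HRmax = 180 bpm
HRrest = 62 bpm
HRR = 180 - 62 = 118 bpm

118 bpm


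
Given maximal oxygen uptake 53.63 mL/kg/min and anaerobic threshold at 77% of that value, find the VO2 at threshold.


Percentage as decimal = 0.77
VO2 at AT = 53.63 * 0.77 = 41.3 mL/kg/min

41.3 mL/kg/min


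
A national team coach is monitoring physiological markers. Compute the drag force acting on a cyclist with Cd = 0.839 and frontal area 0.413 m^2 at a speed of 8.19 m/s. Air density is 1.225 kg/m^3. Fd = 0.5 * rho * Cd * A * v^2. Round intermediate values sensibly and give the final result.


Step 1: v^2 = 67.0761
Step 2: Fd = 0.5 * 1.225 * 0.839 * 0.413 * 67.0761
= 14.236 N

14.236 N


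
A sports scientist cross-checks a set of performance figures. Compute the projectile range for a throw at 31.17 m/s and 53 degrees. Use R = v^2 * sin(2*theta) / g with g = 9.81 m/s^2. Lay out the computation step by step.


Two times the angle = 106 degrees
sin(106) = 0.961262
R = 971.5689 * 0.961262 / 9.81 = 95.202 m

95.202 m


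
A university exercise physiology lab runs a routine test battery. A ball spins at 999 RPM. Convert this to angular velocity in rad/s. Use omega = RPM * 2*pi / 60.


omega = 999 * 2 * pi / 60
= 999 * 6.28318531 / 60
= 6276.902 / 60
= 104.615 rad/s

104.615 rad/s


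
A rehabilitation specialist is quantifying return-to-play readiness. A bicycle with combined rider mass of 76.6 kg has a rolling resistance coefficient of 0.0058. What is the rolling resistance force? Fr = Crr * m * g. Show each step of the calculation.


Fr = 0.0058 * 76.6 * 9.81
= 0.44428 * 9.81
= 4.358 N

4.358 N


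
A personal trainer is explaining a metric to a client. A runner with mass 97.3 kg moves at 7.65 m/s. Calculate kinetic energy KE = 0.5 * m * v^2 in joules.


v^2 = 7.65^2 = 58.5225
KE = 0.5 * 97.3 * 58.5225
= 2847.12 J

2847.12 J


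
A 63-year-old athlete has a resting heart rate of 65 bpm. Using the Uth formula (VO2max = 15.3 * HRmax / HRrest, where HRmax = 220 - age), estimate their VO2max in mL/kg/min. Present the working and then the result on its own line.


HRmax = 220 - 63 = 157 bpm
Ratio = HRmax / HRrest = 157 / 65 = 2.4154
VO2max = 15.3 * 2.4154 = 36.96 mL/kg/min

36.96 mL/kg/min


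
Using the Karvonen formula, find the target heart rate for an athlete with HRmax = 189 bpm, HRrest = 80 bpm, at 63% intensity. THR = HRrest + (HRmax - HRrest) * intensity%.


HRR = 189 - 80 = 109
THR = 80 + 109 * 0.63
= 80 + 68.67
= 148.67 bpm

148.67 bpm


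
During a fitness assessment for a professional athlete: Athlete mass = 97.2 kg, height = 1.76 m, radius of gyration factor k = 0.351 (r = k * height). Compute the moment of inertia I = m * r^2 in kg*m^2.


r = k * height = 0.351 * 1.76 = 0.61776 m
r^2 = 0.61776^2 = 0.381627
I = 97.2 * 0.381627 = 37.094 kg*m^2

37.094 kg*m^2


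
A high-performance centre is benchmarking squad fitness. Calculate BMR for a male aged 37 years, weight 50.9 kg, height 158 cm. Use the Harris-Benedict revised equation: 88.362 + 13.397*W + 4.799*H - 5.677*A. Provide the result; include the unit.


Substituting values:
W term = 13.397 * 50.9 = 681.9073
H term = 4.799 * 158 = 758.242
A term = 5.677 * 37 = 210.049
BMR = 1318.46 kcal/day

1318.46 kcal/day


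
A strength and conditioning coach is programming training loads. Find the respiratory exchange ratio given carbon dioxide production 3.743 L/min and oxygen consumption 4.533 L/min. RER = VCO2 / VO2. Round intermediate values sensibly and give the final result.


VCO2 = 3.743 L/min
VO2 = 4.533 L/min
RER = 3.743 / 4.533 = 0.8257

0.8257


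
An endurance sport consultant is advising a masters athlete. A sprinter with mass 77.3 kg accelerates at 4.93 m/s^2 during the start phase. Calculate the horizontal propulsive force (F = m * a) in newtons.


F = m * a
= 77.3 * 4.93
= 381.09 N

381.09 N


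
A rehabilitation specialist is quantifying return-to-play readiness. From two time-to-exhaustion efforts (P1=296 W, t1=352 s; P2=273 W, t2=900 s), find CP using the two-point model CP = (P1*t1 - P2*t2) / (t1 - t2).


Work in trial 1 = 104192 J
Work in trial 2 = 245700 J
Delta work = -141508 J
Delta time = -548 s
CP = -141508 / -548 = 258.23 W

258.23 W


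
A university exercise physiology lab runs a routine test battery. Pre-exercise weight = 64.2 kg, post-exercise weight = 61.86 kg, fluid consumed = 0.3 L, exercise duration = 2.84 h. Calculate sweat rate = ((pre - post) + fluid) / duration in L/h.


Weight loss = 64.2 - 61.86 = 2.34 kg (approx L)
Total sweat = 2.34 + 0.3 = 2.64 L
Sweat rate = 2.64 / 2.84 = 0.93 L/h

0.93 L/h


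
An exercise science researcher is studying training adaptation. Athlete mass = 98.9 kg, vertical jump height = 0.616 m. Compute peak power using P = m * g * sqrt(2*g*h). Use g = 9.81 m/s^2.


sqrt(2 * 9.81 * 0.616) = sqrt(12.08592) = 3.476481 m/s
P = 98.9 * 9.81 * 3.476481
= 3372.91 W

3372.91 W


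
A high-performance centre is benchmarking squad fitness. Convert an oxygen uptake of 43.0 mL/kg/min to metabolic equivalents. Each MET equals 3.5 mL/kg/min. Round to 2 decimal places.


One MET = 3.5 mL/kg/min
Number of METs = 43.0 / 3.5
= 12.29 METs

12.29 METs


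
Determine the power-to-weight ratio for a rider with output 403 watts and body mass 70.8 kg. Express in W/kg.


P/W = 403 / 70.8 = 5.692 W/kg

5.692 W/kg


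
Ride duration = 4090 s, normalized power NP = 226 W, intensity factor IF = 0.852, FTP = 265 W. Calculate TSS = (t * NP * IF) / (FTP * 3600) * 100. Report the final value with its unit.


Numerator = 4090 * 226 * 0.852 = 787537.68
Denominator = 265 * 3600 = 954000
TSS = 787537.68 / 954000 * 100
= 82.55

82.55 TSS


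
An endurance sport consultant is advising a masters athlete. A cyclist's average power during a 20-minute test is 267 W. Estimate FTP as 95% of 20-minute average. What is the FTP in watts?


FTP = 20-min power * 0.95
= 267 * 0.95
= 253.65 W

253.65 W


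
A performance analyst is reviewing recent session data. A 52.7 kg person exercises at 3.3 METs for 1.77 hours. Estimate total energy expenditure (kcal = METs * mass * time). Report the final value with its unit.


Energy = METs * mass(kg) * time(h)
= 3.3 * 52.7 * 1.77
= 307.82 kcal

307.82 kcal


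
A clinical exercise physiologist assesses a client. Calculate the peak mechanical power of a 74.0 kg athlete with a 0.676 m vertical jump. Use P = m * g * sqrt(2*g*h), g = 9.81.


First, sqrt(2gh) = sqrt(2 * 9.81 * 0.676)
= sqrt(13.26312) = 3.641857 m/s
Power = 74.0 * 9.81 * 3.641857 = 2643.77 W

2643.77 W


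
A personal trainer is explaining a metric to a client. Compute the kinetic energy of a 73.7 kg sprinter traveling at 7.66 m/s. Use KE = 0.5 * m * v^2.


Velocity squared = 58.6756
KE = 0.5 * 73.7 * 58.6756 = 2162.2 J

2162.2 J


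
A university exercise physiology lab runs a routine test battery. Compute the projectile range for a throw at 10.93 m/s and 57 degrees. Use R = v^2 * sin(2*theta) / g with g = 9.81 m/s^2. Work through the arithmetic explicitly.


Two times the angle = 114 degrees
sin(114) = 0.913545
R = 119.4649 * 0.913545 / 9.81 = 11.125 m

11.125 m


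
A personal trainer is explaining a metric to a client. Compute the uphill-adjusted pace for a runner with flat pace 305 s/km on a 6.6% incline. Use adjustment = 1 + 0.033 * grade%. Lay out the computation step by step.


Adjustment factor = 1 + 0.033 * 6.6 = 1.2178
Grade-adjusted pace = 305 * 1.2178 = 371.43 s/km

371.43 s/km


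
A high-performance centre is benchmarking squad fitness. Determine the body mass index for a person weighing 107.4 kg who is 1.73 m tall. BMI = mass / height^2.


BMI = mass / height^2
= 107.4 / 1.73^2
= 107.4 / 2.9929
= 35.88 kg/m^2

35.88 kg/m^2


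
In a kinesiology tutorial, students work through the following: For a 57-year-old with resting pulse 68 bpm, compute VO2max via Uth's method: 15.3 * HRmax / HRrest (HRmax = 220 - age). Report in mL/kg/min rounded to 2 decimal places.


Step 1: HRmax = 220 - 57 = 163 bpm
Step 2: Ratio = 163 / 68 = 2.3971
Step 3: VO2max = 15.3 * 2.3971 = 36.68 mL/kg/min

36.68 mL/kg/min


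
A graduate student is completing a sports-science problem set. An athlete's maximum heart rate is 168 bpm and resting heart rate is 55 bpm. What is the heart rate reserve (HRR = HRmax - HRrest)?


HRR = HRmax - HRrest
= 168 - 55
= 113 bpm

113 bpm


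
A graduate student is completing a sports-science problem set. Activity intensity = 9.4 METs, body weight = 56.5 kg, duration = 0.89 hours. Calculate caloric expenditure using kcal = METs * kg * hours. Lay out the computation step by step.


kcal = 9.4 * 56.5 * 0.89
= 531.1 * 0.89
= 472.68 kcal

472.68 kcal


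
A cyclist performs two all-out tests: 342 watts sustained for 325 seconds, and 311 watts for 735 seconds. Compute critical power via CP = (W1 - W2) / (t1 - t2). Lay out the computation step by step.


W1 = P1 * t1 = 342 * 325 = 111150 J
W2 = P2 * t2 = 311 * 735 = 228585 J
CP = (111150 - 228585) / (325 - 735)
= 286.43 W

286.43 W


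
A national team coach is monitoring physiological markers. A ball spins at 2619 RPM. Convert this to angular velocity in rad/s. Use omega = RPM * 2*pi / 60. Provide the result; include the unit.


omega = 2619 * 2 * pi / 60
= 2619 * 6.28318531 / 60
= 16455.662 / 60
= 274.261 rad/s

274.261 rad/s


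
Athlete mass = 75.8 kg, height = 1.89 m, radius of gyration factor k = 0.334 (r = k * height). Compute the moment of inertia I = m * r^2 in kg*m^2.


r = k * height = 0.334 * 1.89 = 0.63126 m
r^2 = 0.63126^2 = 0.398489
I = 75.8 * 0.398489 = 30.205 kg*m^2

30.205 kg*m^2


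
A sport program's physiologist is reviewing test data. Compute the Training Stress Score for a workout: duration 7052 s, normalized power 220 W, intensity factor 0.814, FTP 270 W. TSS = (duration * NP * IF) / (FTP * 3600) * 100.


Product = 7052 * 220 * 0.814 = 1262872.16
Base = 270 * 3600 = 972000
TSS = 1262872.16 / 972000 * 100 = 129.93

129.93 TSS


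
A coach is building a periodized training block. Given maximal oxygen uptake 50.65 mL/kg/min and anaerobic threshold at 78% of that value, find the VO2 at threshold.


Percentage as decimal = 0.78
VO2 at AT = 50.65 * 0.78 = 39.51 mL/kg/min

39.51 mL/kg/min


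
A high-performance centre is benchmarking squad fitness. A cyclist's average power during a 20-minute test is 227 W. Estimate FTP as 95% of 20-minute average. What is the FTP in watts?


FTP = 20-min power * 0.95
= 227 * 0.95
= 215.65 W

215.65 W


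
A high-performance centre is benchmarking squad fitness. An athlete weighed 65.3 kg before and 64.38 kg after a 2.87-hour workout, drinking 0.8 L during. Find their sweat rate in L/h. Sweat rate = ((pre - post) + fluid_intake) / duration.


Body mass change = 0.92 kg
Total sweat loss = 0.92 + 0.8 = 1.72 L
Rate = 1.72 / 2.87 = 0.599 L/h

0.599 L/h


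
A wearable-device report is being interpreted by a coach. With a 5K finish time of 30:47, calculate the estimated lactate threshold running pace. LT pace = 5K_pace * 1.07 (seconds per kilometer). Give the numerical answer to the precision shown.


Race duration = 1847 s for 5 km
Average pace = 1847 / 5 = 369.4 s/km
LT pace = 369.4 * 1.07
= 395.26 s/km

395.26 s/km


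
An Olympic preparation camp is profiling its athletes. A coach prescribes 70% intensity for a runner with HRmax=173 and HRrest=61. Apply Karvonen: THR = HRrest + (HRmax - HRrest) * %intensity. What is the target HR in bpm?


Heart rate reserve = 173 - 61 = 112
Intensity fraction = 70 / 100 = 0.7
THR = 61 + 112 * 0.7 = 139.4 bpm

139.4 bpm


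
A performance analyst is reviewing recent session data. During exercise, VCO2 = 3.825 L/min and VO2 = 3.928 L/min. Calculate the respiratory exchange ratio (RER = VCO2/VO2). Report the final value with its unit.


RER = VCO2 / VO2
= 3.825 / 3.928
= 0.9738

0.9738


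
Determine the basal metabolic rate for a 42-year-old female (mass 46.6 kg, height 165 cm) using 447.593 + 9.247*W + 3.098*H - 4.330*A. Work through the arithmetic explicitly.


BMR = 447.593 + 9.247*46.6 + 3.098*165 - 4.330*42
= 1207.81 kcal/day

1207.81 kcal/day


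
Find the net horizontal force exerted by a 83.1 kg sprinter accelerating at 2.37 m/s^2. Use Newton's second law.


Newton's second law: F = m * a
F = 83.1 * 2.37 = 196.95 N

196.95 N


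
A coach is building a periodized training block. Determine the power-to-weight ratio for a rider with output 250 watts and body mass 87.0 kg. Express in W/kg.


P/W = 250 / 87.0 = 2.874 W/kg

2.874 W/kg


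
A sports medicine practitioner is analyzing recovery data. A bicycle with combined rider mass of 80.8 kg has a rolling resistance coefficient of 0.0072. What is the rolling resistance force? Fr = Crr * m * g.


Fr = 0.0072 * 80.8 * 9.81
= 0.58176 * 9.81
= 5.707 N

5.707 N


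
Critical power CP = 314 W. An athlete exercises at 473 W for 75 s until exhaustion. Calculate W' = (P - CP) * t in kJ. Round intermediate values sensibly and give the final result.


P - CP = 473 - 314 = 159 W
W' = 159 * 75 = 11925 J
= 11925 / 1000 = 11.925 kJ

11.925 kJ


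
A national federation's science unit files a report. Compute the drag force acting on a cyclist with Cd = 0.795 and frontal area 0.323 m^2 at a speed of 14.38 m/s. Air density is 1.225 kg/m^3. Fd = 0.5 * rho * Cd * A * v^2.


Step 1: v^2 = 206.7844
Step 2: Fd = 0.5 * 1.225 * 0.795 * 0.323 * 206.7844
= 32.523 N

32.523 N


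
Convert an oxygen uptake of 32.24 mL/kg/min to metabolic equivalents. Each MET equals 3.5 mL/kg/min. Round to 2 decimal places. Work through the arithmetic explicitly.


One MET = 3.5 mL/kg/min
Number of METs = 32.24 / 3.5
= 9.21 METs

9.21 METs


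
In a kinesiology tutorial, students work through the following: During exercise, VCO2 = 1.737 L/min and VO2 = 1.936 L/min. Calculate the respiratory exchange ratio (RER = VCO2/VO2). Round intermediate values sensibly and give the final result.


RER = VCO2 / VO2
= 1.737 / 1.936
= 0.8972

0.8972


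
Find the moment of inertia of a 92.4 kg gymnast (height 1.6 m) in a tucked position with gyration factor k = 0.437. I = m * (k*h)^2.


Radius of gyration = 0.437 * 1.6 = 0.6992 m
I = 92.4 * 0.6992^2
= 92.4 * 0.488881
= 45.173 kg*m^2

45.173 kg*m^2


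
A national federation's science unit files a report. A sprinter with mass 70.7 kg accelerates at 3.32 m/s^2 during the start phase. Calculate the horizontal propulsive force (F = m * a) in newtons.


F = m * a
= 70.7 * 3.32
= 234.72 N

234.72 N


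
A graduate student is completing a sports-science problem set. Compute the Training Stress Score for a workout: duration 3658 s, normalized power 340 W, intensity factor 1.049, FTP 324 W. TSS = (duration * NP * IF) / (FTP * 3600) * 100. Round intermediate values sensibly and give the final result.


Product = 3658 * 340 * 1.049 = 1304662.28
Base = 324 * 3600 = 1166400
TSS = 1304662.28 / 1166400 * 100 = 111.85

111.85 TSS


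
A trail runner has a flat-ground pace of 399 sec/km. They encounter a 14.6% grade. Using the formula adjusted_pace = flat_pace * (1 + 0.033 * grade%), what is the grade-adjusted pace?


Grade factor = 1 + 0.033 * 14.6 = 1.4818
Adjusted = 399 * 1.4818 = 591.24 sec/km

591.24 s/km


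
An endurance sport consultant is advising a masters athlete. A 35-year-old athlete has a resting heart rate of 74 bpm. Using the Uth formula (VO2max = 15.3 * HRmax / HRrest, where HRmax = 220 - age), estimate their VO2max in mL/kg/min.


HRmax = 220 - 35 = 185 bpm
Ratio = HRmax / HRrest = 185 / 74 = 2.5
VO2max = 15.3 * 2.5 = 38.25 mL/kg/min

38.25 mL/kg/min


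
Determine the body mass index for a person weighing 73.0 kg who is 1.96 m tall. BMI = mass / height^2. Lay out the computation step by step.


BMI = mass / height^2
= 73.0 / 1.96^2
= 73.0 / 3.8416
= 19.0 kg/m^2

19.0 kg/m^2


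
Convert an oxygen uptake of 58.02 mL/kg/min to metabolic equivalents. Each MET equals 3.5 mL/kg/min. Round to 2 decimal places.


One MET = 3.5 mL/kg/min
Number of METs = 58.02 / 3.5
= 16.58 METs

16.58 METs


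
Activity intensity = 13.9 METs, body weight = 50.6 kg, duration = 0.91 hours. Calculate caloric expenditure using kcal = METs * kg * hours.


kcal = 13.9 * 50.6 * 0.91
= 703.34 * 0.91
= 640.04 kcal

640.04 kcal


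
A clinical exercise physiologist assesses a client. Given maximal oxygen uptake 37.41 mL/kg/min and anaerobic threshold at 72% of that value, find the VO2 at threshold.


Percentage as decimal = 0.72
VO2 at AT = 37.41 * 0.72 = 26.94 mL/kg/min

26.94 mL/kg/min


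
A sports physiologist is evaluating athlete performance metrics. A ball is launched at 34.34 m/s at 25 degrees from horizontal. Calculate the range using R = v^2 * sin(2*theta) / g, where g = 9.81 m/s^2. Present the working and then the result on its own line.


sin(2 * 25) = sin(50) = 0.766044
v^2 = 34.34^2 = 1179.2356
R = 1179.2356 * 0.766044 / 9.81
= 92.084 m

92.084 m


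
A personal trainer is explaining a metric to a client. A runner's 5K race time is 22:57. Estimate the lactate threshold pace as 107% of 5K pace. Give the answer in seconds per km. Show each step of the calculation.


Total race time = 22*60 + 57 = 1377 seconds
5K pace = 1377 / 5 = 275.4 sec/km
LT pace = 275.4 * 1.07 = 294.68 sec/km

294.68 s/km


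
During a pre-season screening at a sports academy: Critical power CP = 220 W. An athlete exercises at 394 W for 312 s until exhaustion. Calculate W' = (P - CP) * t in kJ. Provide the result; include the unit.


P - CP = 394 - 220 = 174 W
W' = 174 * 312 = 54288 J
= 54288 / 1000 = 54.288 kJ

54.288 kJ


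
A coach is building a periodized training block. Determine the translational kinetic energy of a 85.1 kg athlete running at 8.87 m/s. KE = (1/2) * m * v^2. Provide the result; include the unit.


KE = 0.5 * m * v^2
= 0.5 * 85.1 * 8.87^2
= 0.5 * 85.1 * 78.6769
= 3347.7 J

3347.7 J
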